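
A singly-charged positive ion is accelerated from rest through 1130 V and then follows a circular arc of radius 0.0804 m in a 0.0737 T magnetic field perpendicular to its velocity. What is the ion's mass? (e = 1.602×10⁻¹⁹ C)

m ≈ 2.49×10⁻²⁷ kg

Combine |q|V = ½mv² and r = mv/(|q|B): eliminate v to get m = qB²r²/(2V).
m = (1.602×10⁻¹⁹)(0.0737)²(0.0804)²/(2·1130) ≈ 2.49×10⁻²⁷ kg.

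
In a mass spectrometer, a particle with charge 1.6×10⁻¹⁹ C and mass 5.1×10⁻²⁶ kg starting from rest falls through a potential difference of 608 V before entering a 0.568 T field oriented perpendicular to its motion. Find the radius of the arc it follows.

Acceleration: |q|V = ½mv² ⇒ v = √(2|q|V/m) = √(2·1.6×10⁻¹⁹·608/5.1×10⁻²⁶) ≈ 6.176×10⁴ m/s.
In the field: r = mv/(|q|B) = (5.1×10⁻²⁶)(6.176×10⁴)/((1.6×10⁻¹⁹)(0.568)) ≈ 0.0347 m.

r ≈ 0.0347 m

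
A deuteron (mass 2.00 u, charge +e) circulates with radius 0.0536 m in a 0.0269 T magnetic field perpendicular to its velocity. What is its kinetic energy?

v = |q|Br/m, then KE = ½mv² = (qBr)²/(2m).
v = (1.602×10⁻¹⁹)(0.0269)(0.0536)/3.322×10⁻²⁷ ≈ 6.953×10⁴ m/s.
KE = ½(3.322×10⁻²⁷)(6.953×10⁴)² ≈ 8.03×10⁻¹⁸ J.

KE ≈ 8.03×10⁻¹⁸ J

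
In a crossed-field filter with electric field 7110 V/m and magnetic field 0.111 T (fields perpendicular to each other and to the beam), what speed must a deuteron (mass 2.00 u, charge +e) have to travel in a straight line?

v = 6.41×10⁴ m/s

For undeflected motion the electric and magnetic forces balance: qE = qvB.
v = E/B = 7110/0.111 = 6.41×10⁴ m/s.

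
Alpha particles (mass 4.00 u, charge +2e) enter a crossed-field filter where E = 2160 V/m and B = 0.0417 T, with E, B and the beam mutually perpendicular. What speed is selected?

v = 5.18×10⁴ m/s

For undeflected motion the electric and magnetic forces balance: qE = qvB.
v = E/B = 2160/0.0417 = 5.18×10⁴ m/s.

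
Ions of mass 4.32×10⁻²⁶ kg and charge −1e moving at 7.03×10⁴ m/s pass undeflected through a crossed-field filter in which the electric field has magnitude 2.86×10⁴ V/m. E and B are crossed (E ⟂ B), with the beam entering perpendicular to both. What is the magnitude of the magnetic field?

B = 0.407 T

Balance of forces in the selector: qE = qvB ⇒ B = E/v.
B = 2.86×10⁴/7.03×10⁴ = 0.407 T.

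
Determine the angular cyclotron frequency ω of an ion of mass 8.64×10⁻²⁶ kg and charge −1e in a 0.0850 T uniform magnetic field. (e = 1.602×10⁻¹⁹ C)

ω ≈ 1.58×10⁵ rad/s

ω = |q|B/m.
ω = (1.602×10⁻¹⁹)(0.0850)/8.64×10⁻²⁶ ≈ 1.58×10⁵ rad/s.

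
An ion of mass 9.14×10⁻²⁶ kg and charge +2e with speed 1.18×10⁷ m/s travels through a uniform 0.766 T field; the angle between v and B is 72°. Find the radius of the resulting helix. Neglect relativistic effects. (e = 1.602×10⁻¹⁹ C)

r ≈ 4.18 m

v⊥ = v sinθ = 1.18×10⁷·sin72° ≈ 1.122×10⁷ m/s.
r = m v⊥/(|q|B) = (9.14×10⁻²⁶)(1.122×10⁷)/((3.204×10⁻¹⁹)(0.766)) ≈ 4.18 m.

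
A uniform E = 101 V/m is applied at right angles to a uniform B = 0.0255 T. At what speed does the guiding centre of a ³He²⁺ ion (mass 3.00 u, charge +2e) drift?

v_d ≈ 3960 m/s

The E×B drift speed is v_d = E/B.
v_d = 101/0.0255 = 3960 m/s.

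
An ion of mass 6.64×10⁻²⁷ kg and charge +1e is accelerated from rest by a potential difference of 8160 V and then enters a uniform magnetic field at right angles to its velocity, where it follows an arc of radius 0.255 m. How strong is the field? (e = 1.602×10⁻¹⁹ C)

B ≈ 0.102 T

v = √(2|q|V/m) = √(2·1.602×10⁻¹⁹·8160/6.64×10⁻²⁷) ≈ 6.275×10⁵ m/s.
B = mv/(|q|r) = (6.64×10⁻²⁷)(6.275×10⁵)/((1.602×10⁻¹⁹)(0.255)) ≈ 0.102 T.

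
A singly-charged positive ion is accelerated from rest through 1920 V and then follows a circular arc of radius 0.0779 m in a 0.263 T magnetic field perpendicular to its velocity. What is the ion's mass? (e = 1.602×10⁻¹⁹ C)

Combine |q|V = ½mv² and r = mv/(|q|B): eliminate v to get m = qB²r²/(2V).
m = (1.602×10⁻¹⁹)(0.263)²(0.0779)²/(2·1920) ≈ 1.75×10⁻²⁶ kg.

m ≈ 1.75×10⁻²⁶ kg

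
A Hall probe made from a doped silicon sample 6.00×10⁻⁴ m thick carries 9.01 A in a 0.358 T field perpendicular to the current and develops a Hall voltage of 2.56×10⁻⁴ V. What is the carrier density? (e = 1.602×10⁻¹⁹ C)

n ≈ 1.31×10²⁶ m⁻³

From V_H = IB/(n e t), n = IB/(V_H e t).
n = (9.01)(0.358)/((2.56×10⁻⁴)(1.602×10⁻¹⁹)(6.00×10⁻⁴)) ≈ 1.31×10²⁶ m⁻³.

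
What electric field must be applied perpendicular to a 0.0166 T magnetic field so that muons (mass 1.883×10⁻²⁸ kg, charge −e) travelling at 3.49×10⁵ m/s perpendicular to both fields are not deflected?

E = 5790 V/m

For straight-line motion qE = qvB, so E = vB.
E = 3.49×10⁵ × 0.0166 = 5790 V/m.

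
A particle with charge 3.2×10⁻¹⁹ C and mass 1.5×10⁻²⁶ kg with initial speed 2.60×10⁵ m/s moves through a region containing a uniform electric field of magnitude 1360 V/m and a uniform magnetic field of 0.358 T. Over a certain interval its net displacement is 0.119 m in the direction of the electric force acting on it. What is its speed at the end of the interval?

B does no work; ΔKE = |q|E d.
½mv_f² = ½mv₀² + |q|Ed = ½(1.5×10⁻²⁶)(2.60×10⁵)² + (3.2×10⁻¹⁹)(1360)(0.119) ≈ 5.070×10⁻¹⁶ J + 5.179×10⁻¹⁷ J ≈ 5.588×10⁻¹⁶ J.
v_f = √(2·5.588×10⁻¹⁶/1.5×10⁻²⁶) ≈ 2.73×10⁵ m/s.

v_f ≈ 2.73×10⁵ m/s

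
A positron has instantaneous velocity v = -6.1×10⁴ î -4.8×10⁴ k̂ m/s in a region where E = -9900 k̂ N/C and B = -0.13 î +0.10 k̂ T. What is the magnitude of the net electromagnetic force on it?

v×B = (0, 1.23×10⁴, 0) N/C.
E + v×B = (0, 1.23×10⁴, -9900) N/C.
F = q(E + v×B) = (1.602×10⁻¹⁹ C)·(0, 1.23×10⁴, -9900) = (0, 1.98×10⁻¹⁵, -1.59×10⁻¹⁵) N.
|F| = 2.53×10⁻¹⁵ N.

|F| ≈ 2.53×10⁻¹⁵ N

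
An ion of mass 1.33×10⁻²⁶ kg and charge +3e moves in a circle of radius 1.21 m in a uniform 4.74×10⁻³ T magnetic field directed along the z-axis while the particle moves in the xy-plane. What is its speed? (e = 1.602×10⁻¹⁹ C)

From |q|vB = mv²/r, v = |q|Br/m.
v = (4.806×10⁻¹⁹)(4.74×10⁻³)(1.21)/1.33×10⁻²⁶ ≈ 2.07×10⁵ m/s.

v ≈ 2.07×10⁵ m/s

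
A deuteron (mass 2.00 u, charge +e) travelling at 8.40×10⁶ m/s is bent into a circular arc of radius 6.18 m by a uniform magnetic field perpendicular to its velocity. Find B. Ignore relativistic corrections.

B ≈ 0.0282 T

From |q|vB = mv²/r, B = mv/(|q|r).
B = (3.322×10⁻²⁷)(8.40×10⁶)/((1.602×10⁻¹⁹)(6.18)) ≈ 0.0282 T.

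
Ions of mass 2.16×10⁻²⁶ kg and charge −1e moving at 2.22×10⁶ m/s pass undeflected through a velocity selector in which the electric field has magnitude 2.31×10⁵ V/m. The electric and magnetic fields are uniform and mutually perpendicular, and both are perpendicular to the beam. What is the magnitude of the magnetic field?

Balance of forces in the selector: qE = qvB ⇒ B = E/v.
B = 2.31×10⁵/2.22×10⁶ = 0.104 T.

B = 0.104 T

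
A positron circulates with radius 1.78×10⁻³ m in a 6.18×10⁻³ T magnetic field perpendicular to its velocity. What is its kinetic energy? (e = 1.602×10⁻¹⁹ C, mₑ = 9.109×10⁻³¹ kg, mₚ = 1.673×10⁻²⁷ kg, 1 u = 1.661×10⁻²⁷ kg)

v = |q|Br/m, then KE = ½mv² = (qBr)²/(2m).
v = (1.602×10⁻¹⁹)(6.18×10⁻³)(1.78×10⁻³)/9.109×10⁻³¹ ≈ 1.935×10⁶ m/s.
KE = ½(9.109×10⁻³¹)(1.935×10⁶)² ≈ 1.70×10⁻¹⁸ J = 10.6 eV.

KE ≈ 10.6 eV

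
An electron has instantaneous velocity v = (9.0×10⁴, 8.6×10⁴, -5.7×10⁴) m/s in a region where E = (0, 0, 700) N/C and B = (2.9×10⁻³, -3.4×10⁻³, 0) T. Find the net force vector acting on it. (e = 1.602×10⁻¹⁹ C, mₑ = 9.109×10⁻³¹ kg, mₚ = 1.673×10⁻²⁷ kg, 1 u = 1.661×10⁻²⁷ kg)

v×B = (-194, -165, -555) N/C.
E + v×B = (-194, -165, 145) N/C.
F = q(E + v×B) = (−1.602×10⁻¹⁹ C)·(-194, -165, 145) = (3.10×10⁻¹⁷, 2.65×10⁻¹⁷, -2.32×10⁻¹⁷) N.

F ≈ (3.10×10⁻¹⁷, 2.65×10⁻¹⁷, -2.32×10⁻¹⁷) N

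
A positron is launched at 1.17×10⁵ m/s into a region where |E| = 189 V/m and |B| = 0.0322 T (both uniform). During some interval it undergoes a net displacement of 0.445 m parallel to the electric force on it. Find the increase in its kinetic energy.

ΔKE ≈ 1.35×10⁻¹⁷ J

The magnetic force is always ⟂ v and does no work; only the electric force changes KE.
ΔKE = F_E · d = |q|E d = (1.602×10⁻¹⁹)(189)(0.445) ≈ 1.35×10⁻¹⁷ J.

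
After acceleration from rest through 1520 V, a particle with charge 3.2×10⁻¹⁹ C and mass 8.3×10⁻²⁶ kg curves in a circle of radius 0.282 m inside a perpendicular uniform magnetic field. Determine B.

B ≈ 0.0996 T

v = √(2|q|V/m) = √(2·3.2×10⁻¹⁹·1520/8.3×10⁻²⁶) ≈ 1.083×10⁵ m/s.
B = mv/(|q|r) = (8.3×10⁻²⁶)(1.083×10⁵)/((3.2×10⁻¹⁹)(0.282)) ≈ 0.0996 T.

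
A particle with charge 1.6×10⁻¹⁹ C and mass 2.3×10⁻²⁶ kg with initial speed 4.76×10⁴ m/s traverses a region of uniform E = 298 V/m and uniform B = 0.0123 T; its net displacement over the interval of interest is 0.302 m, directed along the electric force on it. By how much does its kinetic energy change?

ΔKE ≈ 1.44×10⁻¹⁷ J

The magnetic force is always ⟂ v and does no work; only the electric force changes KE.
ΔKE = F_E · d = |q|E d = (1.6×10⁻¹⁹)(298)(0.302) ≈ 1.44×10⁻¹⁷ J.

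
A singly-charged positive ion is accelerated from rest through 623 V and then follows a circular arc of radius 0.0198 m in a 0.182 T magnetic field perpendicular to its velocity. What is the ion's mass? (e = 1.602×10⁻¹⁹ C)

m ≈ 1.67×10⁻²⁷ kg

Combine |q|V = ½mv² and r = mv/(|q|B): eliminate v to get m = qB²r²/(2V).
m = (1.602×10⁻¹⁹)(0.182)²(0.0198)²/(2·623) ≈ 1.67×10⁻²⁷ kg.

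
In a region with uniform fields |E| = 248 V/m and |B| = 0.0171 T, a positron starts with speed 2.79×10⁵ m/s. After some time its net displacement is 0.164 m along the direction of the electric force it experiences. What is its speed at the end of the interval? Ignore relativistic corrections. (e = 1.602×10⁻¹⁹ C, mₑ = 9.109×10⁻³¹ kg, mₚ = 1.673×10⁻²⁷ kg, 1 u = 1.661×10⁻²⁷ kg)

v_f ≈ 3.79×10⁶ m/s

B does no work; ΔKE = |q|E d.
½mv_f² = ½mv₀² + |q|Ed = ½(9.109×10⁻³¹)(2.79×10⁵)² + (1.602×10⁻¹⁹)(248)(0.164) ≈ 3.545×10⁻²⁰ J + 6.516×10⁻¹⁸ J ≈ 6.551×10⁻¹⁸ J.
v_f = √(2·6.551×10⁻¹⁸/9.109×10⁻³¹) ≈ 3.79×10⁶ m/s.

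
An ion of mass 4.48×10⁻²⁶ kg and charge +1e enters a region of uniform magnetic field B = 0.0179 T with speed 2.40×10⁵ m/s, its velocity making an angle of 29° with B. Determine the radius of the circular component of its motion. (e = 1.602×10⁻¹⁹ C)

v⊥ = v sinθ = 2.40×10⁵·sin29° ≈ 1.164×10⁵ m/s.
r = m v⊥/(|q|B) = (4.48×10⁻²⁶)(1.164×10⁵)/((1.602×10⁻¹⁹)(0.0179)) ≈ 1.82 m.

r ≈ 1.82 m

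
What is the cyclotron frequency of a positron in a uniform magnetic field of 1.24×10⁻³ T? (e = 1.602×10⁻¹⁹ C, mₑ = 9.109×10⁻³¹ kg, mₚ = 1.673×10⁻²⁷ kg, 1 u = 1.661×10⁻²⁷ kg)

f ≈ 3.47×10⁷ Hz

f = |q|B/(2πm).
f = (1.602×10⁻¹⁹)(1.24×10⁻³)/(2π·9.109×10⁻³¹) ≈ 3.47×10⁷ Hz.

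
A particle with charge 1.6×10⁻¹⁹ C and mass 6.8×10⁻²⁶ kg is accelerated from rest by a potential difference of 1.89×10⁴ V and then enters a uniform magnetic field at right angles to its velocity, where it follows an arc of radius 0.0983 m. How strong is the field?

B ≈ 1.29 T

v = √(2|q|V/m) = √(2·1.6×10⁻¹⁹·1.89×10⁴/6.8×10⁻²⁶) ≈ 2.982×10⁵ m/s.
B = mv/(|q|r) = (6.8×10⁻²⁶)(2.982×10⁵)/((1.6×10⁻¹⁹)(0.0983)) ≈ 1.29 T.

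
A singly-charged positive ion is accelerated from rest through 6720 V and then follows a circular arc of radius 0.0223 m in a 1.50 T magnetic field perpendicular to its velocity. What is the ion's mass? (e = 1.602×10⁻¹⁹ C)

Combine |q|V = ½mv² and r = mv/(|q|B): eliminate v to get m = qB²r²/(2V).
m = (1.602×10⁻¹⁹)(1.50)²(0.0223)²/(2·6720) ≈ 1.33×10⁻²⁶ kg.

m ≈ 1.33×10⁻²⁶ kg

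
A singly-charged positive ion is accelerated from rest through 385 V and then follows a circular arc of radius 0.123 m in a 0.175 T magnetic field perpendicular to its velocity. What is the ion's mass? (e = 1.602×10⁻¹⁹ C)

Combine |q|V = ½mv² and r = mv/(|q|B): eliminate v to get m = qB²r²/(2V).
m = (1.602×10⁻¹⁹)(0.175)²(0.123)²/(2·385) ≈ 9.64×10⁻²⁶ kg.

m ≈ 9.64×10⁻²⁶ kg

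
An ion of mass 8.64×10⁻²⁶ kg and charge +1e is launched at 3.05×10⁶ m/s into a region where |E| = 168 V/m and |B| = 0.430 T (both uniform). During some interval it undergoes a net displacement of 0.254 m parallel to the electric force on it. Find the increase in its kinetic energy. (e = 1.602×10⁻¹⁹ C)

The magnetic force is always ⟂ v and does no work; only the electric force changes KE.
ΔKE = F_E · d = |q|E d = (1.602×10⁻¹⁹)(168)(0.254) ≈ 6.84×10⁻¹⁸ J.

ΔKE ≈ 6.84×10⁻¹⁸ J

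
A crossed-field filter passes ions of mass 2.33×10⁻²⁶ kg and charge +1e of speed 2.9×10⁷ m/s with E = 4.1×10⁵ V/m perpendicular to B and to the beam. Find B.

B = 0.014 T

Balance of forces in the selector: qE = qvB ⇒ B = E/v.
B = 4.1×10⁵/2.9×10⁷ = 0.014 T.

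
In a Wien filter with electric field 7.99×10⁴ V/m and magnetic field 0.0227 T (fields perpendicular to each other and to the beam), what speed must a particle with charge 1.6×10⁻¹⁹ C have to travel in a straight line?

v = 3.52×10⁶ m/s

For undeflected motion the electric and magnetic forces balance: qE = qvB.
v = E/B = 7.99×10⁴/0.0227 = 3.52×10⁶ m/s.
The result is independent of the particle's charge and mass.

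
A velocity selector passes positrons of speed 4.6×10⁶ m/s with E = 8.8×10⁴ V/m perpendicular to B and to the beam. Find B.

Balance of forces in the selector: qE = qvB ⇒ B = E/v.
B = 8.8×10⁴/4.6×10⁶ = 0.019 T.

B = 0.019 T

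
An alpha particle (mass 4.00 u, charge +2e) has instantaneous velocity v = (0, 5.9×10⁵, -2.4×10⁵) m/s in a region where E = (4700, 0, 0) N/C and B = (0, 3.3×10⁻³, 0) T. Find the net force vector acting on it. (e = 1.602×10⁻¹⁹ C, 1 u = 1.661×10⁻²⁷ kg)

F ≈ (1.76×10⁻¹⁵, 0, 0) N

v×B = (792, 0, 0) N/C.
E + v×B = (5490, 0, 0) N/C.
F = q(E + v×B) = (3.204×10⁻¹⁹ C)·(5490, 0, 0) = (1.76×10⁻¹⁵, 0, 0) N.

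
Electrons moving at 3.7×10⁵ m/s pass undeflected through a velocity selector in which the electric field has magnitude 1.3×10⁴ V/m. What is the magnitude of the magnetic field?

B = 0.035 T

Balance of forces in the selector: qE = qvB ⇒ B = E/v.
B = 1.3×10⁴/3.7×10⁵ = 0.035 T.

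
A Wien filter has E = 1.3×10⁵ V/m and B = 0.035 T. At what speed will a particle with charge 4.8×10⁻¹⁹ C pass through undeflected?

For undeflected motion the electric and magnetic forces balance: qE = qvB.
v = E/B = 1.3×10⁵/0.035 = 3.7×10⁶ m/s.
The result is independent of the particle's charge and mass.

v = 3.7×10⁶ m/s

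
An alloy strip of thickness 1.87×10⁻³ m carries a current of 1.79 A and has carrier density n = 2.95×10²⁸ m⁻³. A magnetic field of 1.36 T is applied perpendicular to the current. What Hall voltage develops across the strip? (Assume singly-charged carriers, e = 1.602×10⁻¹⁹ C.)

V_H = IB/(n e t).
V_H = (1.79)(1.36)/((2.95×10²⁸)(1.602×10⁻¹⁹)(1.87×10⁻³)) ≈ 2.75×10⁻⁷ V.

V_H ≈ 2.75×10⁻⁷ V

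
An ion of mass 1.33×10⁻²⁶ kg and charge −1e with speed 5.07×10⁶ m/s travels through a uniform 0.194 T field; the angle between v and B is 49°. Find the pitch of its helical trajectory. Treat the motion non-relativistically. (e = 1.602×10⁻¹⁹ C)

p ≈ 8.94 m

v∥ = v cosθ = 5.07×10⁶·cos49° ≈ 3.326×10⁶ m/s.
T = 2πm/(|q|B) = 2π(1.33×10⁻²⁶)/((1.602×10⁻¹⁹)(0.194)) ≈ 2.689×10⁻⁶ s.
pitch = v∥ T = (3.326×10⁶)(2.689×10⁻⁶) ≈ 8.94 m.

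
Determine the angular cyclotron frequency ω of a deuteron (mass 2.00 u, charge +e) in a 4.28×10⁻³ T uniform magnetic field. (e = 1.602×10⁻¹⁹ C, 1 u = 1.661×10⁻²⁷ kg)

ω ≈ 2.06×10⁵ rad/s

ω = |q|B/m.
ω = (1.602×10⁻¹⁹)(4.28×10⁻³)/3.322×10⁻²⁷ ≈ 2.06×10⁵ rad/s.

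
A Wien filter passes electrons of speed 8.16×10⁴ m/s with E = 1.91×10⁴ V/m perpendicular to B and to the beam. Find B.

Balance of forces in the selector: qE = qvB ⇒ B = E/v.
B = 1.91×10⁴/8.16×10⁴ = 0.234 T.

B = 0.234 T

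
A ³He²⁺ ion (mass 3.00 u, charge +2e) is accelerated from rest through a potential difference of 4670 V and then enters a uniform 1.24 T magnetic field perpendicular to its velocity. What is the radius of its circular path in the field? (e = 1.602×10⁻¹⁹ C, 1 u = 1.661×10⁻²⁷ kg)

Acceleration: |q|V = ½mv² ⇒ v = √(2|q|V/m) = √(2·3.204×10⁻¹⁹·4670/4.983×10⁻²⁷) ≈ 7.750×10⁵ m/s.
In the field: r = mv/(|q|B) = (4.983×10⁻²⁷)(7.750×10⁵)/((3.204×10⁻¹⁹)(1.24)) ≈ 9.72×10⁻³ m.

r ≈ 9.72×10⁻³ m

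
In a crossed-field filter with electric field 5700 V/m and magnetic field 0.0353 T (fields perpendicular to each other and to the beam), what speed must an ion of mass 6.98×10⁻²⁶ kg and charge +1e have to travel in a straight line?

v = 1.61×10⁵ m/s

Straight-line motion ⇒ electric and magnetic forces cancel, so E = vB.
v = E/B = 5700/0.0353 = 1.61×10⁵ m/s.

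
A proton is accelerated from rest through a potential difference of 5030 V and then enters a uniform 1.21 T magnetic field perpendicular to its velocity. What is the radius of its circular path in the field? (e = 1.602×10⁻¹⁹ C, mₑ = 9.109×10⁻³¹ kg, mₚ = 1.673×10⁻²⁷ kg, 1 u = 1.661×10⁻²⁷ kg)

Acceleration: |q|V = ½mv² ⇒ v = √(2|q|V/m) = √(2·1.602×10⁻¹⁹·5030/1.673×10⁻²⁷) ≈ 9.815×10⁵ m/s.
In the field: r = mv/(|q|B) = (1.673×10⁻²⁷)(9.815×10⁵)/((1.602×10⁻¹⁹)(1.21)) ≈ 8.47×10⁻³ m.

r ≈ 8.47×10⁻³ m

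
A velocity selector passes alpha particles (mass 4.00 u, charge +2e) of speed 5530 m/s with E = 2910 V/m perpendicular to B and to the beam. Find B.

Balance of forces in the selector: qE = qvB ⇒ B = E/v.
B = 2910/5530 = 0.526 T.

B = 0.526 T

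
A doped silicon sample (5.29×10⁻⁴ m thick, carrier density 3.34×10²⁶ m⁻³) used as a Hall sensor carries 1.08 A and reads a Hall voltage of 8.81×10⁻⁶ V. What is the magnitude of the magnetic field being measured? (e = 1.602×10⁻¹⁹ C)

From V_H = IB/(n e t), B = V_H n e t / I.
B = (8.81×10⁻⁶)(3.34×10²⁶)(1.602×10⁻¹⁹)(5.29×10⁻⁴)/1.08 ≈ 0.231 T.

B ≈ 0.231 T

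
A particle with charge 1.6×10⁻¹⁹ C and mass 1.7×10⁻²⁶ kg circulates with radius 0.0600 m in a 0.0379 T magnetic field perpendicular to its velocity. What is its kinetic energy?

KE ≈ 3.89×10⁻¹⁸ J

v = |q|Br/m, then KE = ½mv² = (qBr)²/(2m).
v = (1.6×10⁻¹⁹)(0.0379)(0.0600)/1.7×10⁻²⁶ ≈ 2.140×10⁴ m/s.
KE = ½(1.7×10⁻²⁶)(2.140×10⁴)² ≈ 3.89×10⁻¹⁸ J.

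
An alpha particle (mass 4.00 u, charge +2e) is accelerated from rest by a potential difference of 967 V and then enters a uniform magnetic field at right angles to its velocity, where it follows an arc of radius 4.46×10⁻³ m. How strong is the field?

v = √(2|q|V/m) = √(2·3.204×10⁻¹⁹·967/6.644×10⁻²⁷) ≈ 3.054×10⁵ m/s.
B = mv/(|q|r) = (6.644×10⁻²⁷)(3.054×10⁵)/((3.204×10⁻¹⁹)(4.46×10⁻³)) ≈ 1.42 T.

B ≈ 1.42 T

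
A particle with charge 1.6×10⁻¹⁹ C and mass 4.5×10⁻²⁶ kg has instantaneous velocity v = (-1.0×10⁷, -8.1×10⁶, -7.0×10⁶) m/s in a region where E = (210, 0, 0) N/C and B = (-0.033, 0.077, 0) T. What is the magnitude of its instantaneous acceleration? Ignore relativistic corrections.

|a| ≈ 4.24×10¹² m/s²

v×B = (5.39×10⁵, 2.31×10⁵, -1.04×10⁶) N/C.
E + v×B = (5.39×10⁵, 2.31×10⁵, -1.04×10⁶) N/C.
F = q(E + v×B) = (1.6×10⁻¹⁹ C)·(5.39×10⁵, 2.31×10⁵, -1.04×10⁶) = (8.63×10⁻¹⁴, 3.70×10⁻¹⁴, -1.66×10⁻¹³) N.
|a| = |F|/m = 1.907×10⁻¹³/4.5×10⁻²⁶ ≈ 4.24×10¹² m/s².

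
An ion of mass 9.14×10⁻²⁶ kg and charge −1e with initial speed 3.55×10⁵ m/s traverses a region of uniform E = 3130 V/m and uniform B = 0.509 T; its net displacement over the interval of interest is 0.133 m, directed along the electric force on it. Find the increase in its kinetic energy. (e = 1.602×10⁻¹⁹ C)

The magnetic force is always ⟂ v and does no work; only the electric force changes KE.
ΔKE = F_E · d = |q|E d = (1.602×10⁻¹⁹)(3130)(0.133) ≈ 6.67×10⁻¹⁷ J.

ΔKE ≈ 6.67×10⁻¹⁷ J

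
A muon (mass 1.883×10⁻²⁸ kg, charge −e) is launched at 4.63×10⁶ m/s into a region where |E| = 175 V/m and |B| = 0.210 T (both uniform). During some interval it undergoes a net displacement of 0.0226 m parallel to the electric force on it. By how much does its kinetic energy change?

ΔKE ≈ 6.34×10⁻¹⁹ J

The magnetic force is always ⟂ v and does no work; only the electric force changes KE.
ΔKE = F_E · d = |q|E d = (1.602×10⁻¹⁹)(175)(0.0226) ≈ 6.34×10⁻¹⁹ J.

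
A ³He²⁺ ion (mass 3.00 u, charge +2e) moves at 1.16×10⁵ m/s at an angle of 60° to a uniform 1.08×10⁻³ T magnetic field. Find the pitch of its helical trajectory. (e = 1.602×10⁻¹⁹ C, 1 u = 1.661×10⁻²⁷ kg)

p ≈ 5.25 m

v∥ = v cosθ = 1.16×10⁵·cos60° ≈ 5.800×10⁴ m/s.
T = 2πm/(|q|B) = 2π(4.983×10⁻²⁷)/((3.204×10⁻¹⁹)(1.08×10⁻³)) ≈ 9.048×10⁻⁵ s.
pitch = v∥ T = (5.800×10⁴)(9.048×10⁻⁵) ≈ 5.25 m.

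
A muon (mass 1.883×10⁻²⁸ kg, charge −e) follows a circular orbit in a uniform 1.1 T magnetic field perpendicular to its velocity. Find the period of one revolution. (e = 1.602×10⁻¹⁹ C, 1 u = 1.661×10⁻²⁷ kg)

T ≈ 6.7×10⁻⁹ s

The cyclotron period depends only on m, q, B: T = 2πm/(|q|B).
T = 2π(1.883×10⁻²⁸)/((1.602×10⁻¹⁹)(1.1)) ≈ 6.7×10⁻⁹ s.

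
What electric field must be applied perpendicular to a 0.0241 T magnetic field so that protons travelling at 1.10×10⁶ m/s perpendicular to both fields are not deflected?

E = 2.65×10⁴ V/m

For straight-line motion qE = qvB, so E = vB.
E = 1.10×10⁶ × 0.0241 = 2.65×10⁴ V/m.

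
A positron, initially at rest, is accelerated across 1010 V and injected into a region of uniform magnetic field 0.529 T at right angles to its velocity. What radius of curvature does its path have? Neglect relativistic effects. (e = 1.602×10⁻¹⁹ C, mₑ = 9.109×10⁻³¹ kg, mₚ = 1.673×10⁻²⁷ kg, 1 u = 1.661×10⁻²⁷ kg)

Acceleration: |q|V = ½mv² ⇒ v = √(2|q|V/m) = √(2·1.602×10⁻¹⁹·1010/9.109×10⁻³¹) ≈ 1.885×10⁷ m/s.
In the field: r = mv/(|q|B) = (9.109×10⁻³¹)(1.885×10⁷)/((1.602×10⁻¹⁹)(0.529)) ≈ 2.03×10⁻⁴ m.

r ≈ 2.03×10⁻⁴ m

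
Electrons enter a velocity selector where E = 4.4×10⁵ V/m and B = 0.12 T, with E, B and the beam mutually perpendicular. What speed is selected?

v = 3.7×10⁶ m/s

For undeflected motion the electric and magnetic forces balance: qE = qvB.
v = E/B = 4.4×10⁵/0.12 = 3.7×10⁶ m/s.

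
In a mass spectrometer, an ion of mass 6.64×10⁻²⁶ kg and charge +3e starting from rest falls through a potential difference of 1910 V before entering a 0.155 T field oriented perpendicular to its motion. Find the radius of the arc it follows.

r ≈ 0.148 m

Acceleration: |q|V = ½mv² ⇒ v = √(2|q|V/m) = √(2·4.806×10⁻¹⁹·1910/6.64×10⁻²⁶) ≈ 1.663×10⁵ m/s.
In the field: r = mv/(|q|B) = (6.64×10⁻²⁶)(1.663×10⁵)/((4.806×10⁻¹⁹)(0.155)) ≈ 0.148 m.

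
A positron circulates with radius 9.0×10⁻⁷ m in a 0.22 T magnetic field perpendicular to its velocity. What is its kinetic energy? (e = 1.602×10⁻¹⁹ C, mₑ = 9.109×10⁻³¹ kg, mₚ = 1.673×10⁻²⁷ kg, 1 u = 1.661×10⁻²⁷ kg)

v = |q|Br/m, then KE = ½mv² = (qBr)²/(2m).
v = (1.602×10⁻¹⁹)(0.22)(9.0×10⁻⁷)/9.109×10⁻³¹ ≈ 3.482×10⁴ m/s.
KE = ½(9.109×10⁻³¹)(3.482×10⁴)² ≈ 5.5×10⁻²² J.

KE ≈ 5.5×10⁻²² J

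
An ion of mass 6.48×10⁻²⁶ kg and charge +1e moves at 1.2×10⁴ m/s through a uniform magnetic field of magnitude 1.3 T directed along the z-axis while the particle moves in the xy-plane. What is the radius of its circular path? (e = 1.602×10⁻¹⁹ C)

r ≈ 3.7×10⁻³ m

The magnetic force provides the centripetal force: |q|vB = mv²/r.
r = mv/(|q|B) = (6.48×10⁻²⁶)(1.2×10⁴)/((1.602×10⁻¹⁹)(1.3)) ≈ 3.7×10⁻³ m.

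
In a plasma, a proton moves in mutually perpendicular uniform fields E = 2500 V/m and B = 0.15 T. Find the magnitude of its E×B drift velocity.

The steady drift has the magnetic force balancing the electric force, so v_d = E/B.
v_d = 2500/0.15 = 1.7×10⁴ m/s.

v_d ≈ 1.7×10⁴ m/s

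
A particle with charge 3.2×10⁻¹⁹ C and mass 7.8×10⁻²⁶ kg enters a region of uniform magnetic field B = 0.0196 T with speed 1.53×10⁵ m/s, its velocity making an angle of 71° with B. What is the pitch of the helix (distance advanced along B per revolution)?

p ≈ 3.89 m

v∥ = v cosθ = 1.53×10⁵·cos71° ≈ 4.981×10⁴ m/s.
T = 2πm/(|q|B) = 2π(7.8×10⁻²⁶)/((3.2×10⁻¹⁹)(0.0196)) ≈ 7.814×10⁻⁵ s.
pitch = v∥ T = (4.981×10⁴)(7.814×10⁻⁵) ≈ 3.89 m.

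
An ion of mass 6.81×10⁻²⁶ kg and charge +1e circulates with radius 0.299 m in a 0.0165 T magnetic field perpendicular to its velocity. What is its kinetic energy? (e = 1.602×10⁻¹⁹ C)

v = |q|Br/m, then KE = ½mv² = (qBr)²/(2m).
v = (1.602×10⁻¹⁹)(0.0165)(0.299)/6.81×10⁻²⁶ ≈ 1.161×10⁴ m/s.
KE = ½(6.81×10⁻²⁶)(1.161×10⁴)² ≈ 4.59×10⁻¹⁸ J.

KE ≈ 4.59×10⁻¹⁸ J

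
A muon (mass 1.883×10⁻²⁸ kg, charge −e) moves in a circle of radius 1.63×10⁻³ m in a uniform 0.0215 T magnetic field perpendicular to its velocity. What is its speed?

From |q|vB = mv²/r, v = |q|Br/m.
v = (1.602×10⁻¹⁹)(0.0215)(1.63×10⁻³)/1.883×10⁻²⁸ ≈ 2.98×10⁴ m/s.

v ≈ 2.98×10⁴ m/s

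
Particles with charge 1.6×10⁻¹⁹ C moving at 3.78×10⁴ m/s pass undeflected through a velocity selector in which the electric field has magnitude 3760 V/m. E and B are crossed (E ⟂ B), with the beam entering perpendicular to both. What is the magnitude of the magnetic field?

Balance of forces in the selector: qE = qvB ⇒ B = E/v.
B = 3760/3.78×10⁴ = 0.0995 T.

B = 0.0995 T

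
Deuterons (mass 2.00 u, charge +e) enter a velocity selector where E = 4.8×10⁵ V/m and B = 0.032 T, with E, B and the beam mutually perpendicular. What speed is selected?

v = 1.5×10⁷ m/s

For undeflected motion the electric and magnetic forces balance: qE = qvB.
v = E/B = 4.8×10⁵/0.032 = 1.5×10⁷ m/s.
The result is independent of the particle's charge and mass.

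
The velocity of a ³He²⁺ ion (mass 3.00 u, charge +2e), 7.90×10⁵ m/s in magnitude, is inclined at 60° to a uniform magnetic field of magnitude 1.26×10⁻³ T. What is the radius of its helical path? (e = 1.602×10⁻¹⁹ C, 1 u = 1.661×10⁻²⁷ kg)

v⊥ = v sinθ = 7.90×10⁵·sin60° ≈ 6.842×10⁵ m/s.
r = m v⊥/(|q|B) = (4.983×10⁻²⁷)(6.842×10⁵)/((3.204×10⁻¹⁹)(1.26×10⁻³)) ≈ 8.44 m.

r ≈ 8.44 m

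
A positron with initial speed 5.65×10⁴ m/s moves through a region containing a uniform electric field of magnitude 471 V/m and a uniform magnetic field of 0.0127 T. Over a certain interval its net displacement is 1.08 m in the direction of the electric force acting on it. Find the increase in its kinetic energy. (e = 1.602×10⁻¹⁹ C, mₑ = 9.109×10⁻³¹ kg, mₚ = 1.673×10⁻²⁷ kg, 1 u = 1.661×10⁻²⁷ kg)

The magnetic force is always ⟂ v and does no work; only the electric force changes KE.
ΔKE = F_E · d = |q|E d = (1.602×10⁻¹⁹)(471)(1.08) ≈ 8.15×10⁻¹⁷ J.

ΔKE ≈ 8.15×10⁻¹⁷ J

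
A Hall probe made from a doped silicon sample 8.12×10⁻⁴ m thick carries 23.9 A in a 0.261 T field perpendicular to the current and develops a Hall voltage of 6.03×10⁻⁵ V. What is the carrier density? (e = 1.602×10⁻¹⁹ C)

n ≈ 7.95×10²⁶ m⁻³

From V_H = IB/(n e t), n = IB/(V_H e t).
n = (23.9)(0.261)/((6.03×10⁻⁵)(1.602×10⁻¹⁹)(8.12×10⁻⁴)) ≈ 7.95×10²⁶ m⁻³.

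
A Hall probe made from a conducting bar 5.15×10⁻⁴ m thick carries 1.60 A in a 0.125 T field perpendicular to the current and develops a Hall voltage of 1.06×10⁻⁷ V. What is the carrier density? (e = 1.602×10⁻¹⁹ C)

From V_H = IB/(n e t), n = IB/(V_H e t).
n = (1.60)(0.125)/((1.06×10⁻⁷)(1.602×10⁻¹⁹)(5.15×10⁻⁴)) ≈ 2.29×10²⁸ m⁻³.

n ≈ 2.29×10²⁸ m⁻³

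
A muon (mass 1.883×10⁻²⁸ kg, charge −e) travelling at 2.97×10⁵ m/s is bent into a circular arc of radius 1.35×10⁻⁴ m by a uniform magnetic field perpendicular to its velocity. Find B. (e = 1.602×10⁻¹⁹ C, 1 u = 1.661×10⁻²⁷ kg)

B ≈ 2.59 T

From |q|vB = mv²/r, B = mv/(|q|r).
B = (1.883×10⁻²⁸)(2.97×10⁵)/((1.602×10⁻¹⁹)(1.35×10⁻⁴)) ≈ 2.59 T.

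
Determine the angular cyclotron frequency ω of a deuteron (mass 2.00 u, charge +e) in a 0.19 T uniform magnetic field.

ω ≈ 9.2×10⁶ rad/s

ω = |q|B/m.
ω = (1.602×10⁻¹⁹)(0.19)/3.322×10⁻²⁷ ≈ 9.2×10⁶ rad/s.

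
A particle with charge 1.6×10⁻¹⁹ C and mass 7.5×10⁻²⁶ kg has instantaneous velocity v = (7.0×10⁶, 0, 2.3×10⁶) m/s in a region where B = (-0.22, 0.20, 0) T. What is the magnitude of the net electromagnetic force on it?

|F| ≈ 2.49×10⁻¹³ N

v×B = (-4.60×10⁵, -5.06×10⁵, 1.40×10⁶) N/C.
F = q v×B = (1.6×10⁻¹⁹ C)·(-4.60×10⁵, -5.06×10⁵, 1.40×10⁶) = (-7.36×10⁻¹⁴, -8.10×10⁻¹⁴, 2.24×10⁻¹³) N.
|F| = 2.49×10⁻¹³ N.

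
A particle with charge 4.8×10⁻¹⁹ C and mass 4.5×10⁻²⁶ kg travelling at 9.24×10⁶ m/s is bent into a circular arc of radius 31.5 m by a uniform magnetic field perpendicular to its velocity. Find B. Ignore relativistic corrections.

From |q|vB = mv²/r, B = mv/(|q|r).
B = (4.5×10⁻²⁶)(9.24×10⁶)/((4.8×10⁻¹⁹)(31.5)) ≈ 0.0275 T.

B ≈ 0.0275 T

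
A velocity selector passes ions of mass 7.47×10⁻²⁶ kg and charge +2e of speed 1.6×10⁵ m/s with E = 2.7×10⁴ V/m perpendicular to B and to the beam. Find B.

B = 0.17 T

Balance of forces in the selector: qE = qvB ⇒ B = E/v.
B = 2.7×10⁴/1.6×10⁵ = 0.17 T.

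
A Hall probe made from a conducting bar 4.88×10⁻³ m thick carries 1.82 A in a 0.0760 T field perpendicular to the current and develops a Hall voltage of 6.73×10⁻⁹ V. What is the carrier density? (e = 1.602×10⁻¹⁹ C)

n ≈ 2.63×10²⁸ m⁻³

From V_H = IB/(n e t), n = IB/(V_H e t).
n = (1.82)(0.0760)/((6.73×10⁻⁹)(1.602×10⁻¹⁹)(4.88×10⁻³)) ≈ 2.63×10²⁸ m⁻³.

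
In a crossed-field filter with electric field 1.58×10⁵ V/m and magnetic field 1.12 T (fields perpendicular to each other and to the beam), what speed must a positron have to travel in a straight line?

For undeflected motion the electric and magnetic forces balance: qE = qvB.
v = E/B = 1.58×10⁵/1.12 = 1.41×10⁵ m/s.

v = 1.41×10⁵ m/s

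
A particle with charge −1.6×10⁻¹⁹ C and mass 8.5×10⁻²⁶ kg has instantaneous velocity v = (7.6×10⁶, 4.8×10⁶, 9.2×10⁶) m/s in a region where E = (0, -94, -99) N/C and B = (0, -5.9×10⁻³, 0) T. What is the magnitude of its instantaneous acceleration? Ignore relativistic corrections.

v×B = (5.43×10⁴, 0, -4.48×10⁴) N/C.
E + v×B = (5.43×10⁴, -94.0, -4.49×10⁴) N/C.
F = q(E + v×B) = (−1.6×10⁻¹⁹ C)·(5.43×10⁴, -94.0, -4.49×10⁴) = (-8.68×10⁻¹⁵, 1.50×10⁻¹⁷, 7.19×10⁻¹⁵) N.
|a| = |F|/m = 1.127×10⁻¹⁴/8.5×10⁻²⁶ ≈ 1.33×10¹¹ m/s².

|a| ≈ 1.33×10¹¹ m/s²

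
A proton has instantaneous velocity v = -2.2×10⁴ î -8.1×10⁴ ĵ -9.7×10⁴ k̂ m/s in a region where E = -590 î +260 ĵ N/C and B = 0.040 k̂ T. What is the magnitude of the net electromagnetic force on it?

v×B = (-3240, 880, 0) N/C.
E + v×B = (-3830, 1140, 0) N/C.
F = q(E + v×B) = (1.602×10⁻¹⁹ C)·(-3830, 1140, 0) = (-6.14×10⁻¹⁶, 1.83×10⁻¹⁶, 0) N.
|F| = 6.40×10⁻¹⁶ N.

|F| ≈ 6.40×10⁻¹⁶ N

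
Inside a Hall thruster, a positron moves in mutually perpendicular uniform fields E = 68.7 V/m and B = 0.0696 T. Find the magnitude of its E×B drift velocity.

v_d ≈ 987 m/s

The E×B drift speed is v_d = E/B.
v_d = 68.7/0.0696 = 987 m/s.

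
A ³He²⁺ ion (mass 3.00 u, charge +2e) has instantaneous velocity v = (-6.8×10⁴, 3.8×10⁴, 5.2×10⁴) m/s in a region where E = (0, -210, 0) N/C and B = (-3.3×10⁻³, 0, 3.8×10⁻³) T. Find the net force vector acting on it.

F ≈ (4.63×10⁻¹⁷, -3.95×10⁻¹⁷, 4.02×10⁻¹⁷) N

v×B = (144, 86.8, 125) N/C.
E + v×B = (144, -123, 125) N/C.
F = q(E + v×B) = (3.204×10⁻¹⁹ C)·(144, -123, 125) = (4.63×10⁻¹⁷, -3.95×10⁻¹⁷, 4.02×10⁻¹⁷) N.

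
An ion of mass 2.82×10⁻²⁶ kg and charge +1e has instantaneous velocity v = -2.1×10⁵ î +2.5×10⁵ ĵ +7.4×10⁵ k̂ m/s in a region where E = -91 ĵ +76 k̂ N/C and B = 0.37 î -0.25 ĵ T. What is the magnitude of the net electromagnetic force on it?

v×B = (1.85×10⁵, 2.74×10⁵, -4.00×10⁴) N/C.
E + v×B = (1.85×10⁵, 2.74×10⁵, -3.99×10⁴) N/C.
F = q(E + v×B) = (1.602×10⁻¹⁹ C)·(1.85×10⁵, 2.74×10⁵, -3.99×10⁴) = (2.96×10⁻¹⁴, 4.38×10⁻¹⁴, -6.40×10⁻¹⁵) N.
|F| = 5.33×10⁻¹⁴ N.

|F| ≈ 5.33×10⁻¹⁴ N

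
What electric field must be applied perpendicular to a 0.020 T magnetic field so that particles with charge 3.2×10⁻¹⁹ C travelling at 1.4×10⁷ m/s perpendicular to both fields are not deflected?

E = 2.8×10⁵ V/m

For straight-line motion qE = qvB, so E = vB.
E = 1.4×10⁷ × 0.020 = 2.8×10⁵ V/m.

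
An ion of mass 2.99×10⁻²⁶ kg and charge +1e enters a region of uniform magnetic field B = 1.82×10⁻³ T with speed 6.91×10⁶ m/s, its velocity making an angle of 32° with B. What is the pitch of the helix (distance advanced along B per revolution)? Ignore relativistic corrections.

p ≈ 3780 m

v∥ = v cosθ = 6.91×10⁶·cos32° ≈ 5.860×10⁶ m/s.
T = 2πm/(|q|B) = 2π(2.99×10⁻²⁶)/((1.602×10⁻¹⁹)(1.82×10⁻³)) ≈ 6.443×10⁻⁴ s.
pitch = v∥ T = (5.860×10⁶)(6.443×10⁻⁴) ≈ 3780 m.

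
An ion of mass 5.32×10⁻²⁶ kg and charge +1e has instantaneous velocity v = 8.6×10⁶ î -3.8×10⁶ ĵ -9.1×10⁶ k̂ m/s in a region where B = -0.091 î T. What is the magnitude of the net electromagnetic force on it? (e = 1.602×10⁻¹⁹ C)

|F| ≈ 1.44×10⁻¹³ N

v×B = (0, 8.28×10⁵, -3.46×10⁵) N/C.
F = q v×B = (1.602×10⁻¹⁹ C)·(0, 8.28×10⁵, -3.46×10⁵) = (0, 1.33×10⁻¹³, -5.54×10⁻¹⁴) N.
|F| = 1.44×10⁻¹³ N.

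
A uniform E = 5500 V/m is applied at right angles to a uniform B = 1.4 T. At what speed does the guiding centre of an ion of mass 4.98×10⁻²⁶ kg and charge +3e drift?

The E×B drift speed is v_d = E/B.
v_d = 5500/1.4 = 3900 m/s.

v_d ≈ 3900 m/s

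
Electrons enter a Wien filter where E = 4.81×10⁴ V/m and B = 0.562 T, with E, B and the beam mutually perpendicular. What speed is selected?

Zero net Lorentz force requires |qE| = |q v×B|, i.e. E = vB.
v = E/B = 4.81×10⁴/0.562 = 8.56×10⁴ m/s.

v = 8.56×10⁴ m/s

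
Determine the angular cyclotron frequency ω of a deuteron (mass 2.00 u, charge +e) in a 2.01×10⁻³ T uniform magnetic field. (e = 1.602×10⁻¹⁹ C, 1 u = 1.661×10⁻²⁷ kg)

ω = |q|B/m.
ω = (1.602×10⁻¹⁹)(2.01×10⁻³)/3.322×10⁻²⁷ ≈ 9.69×10⁴ rad/s.

ω ≈ 9.69×10⁴ rad/s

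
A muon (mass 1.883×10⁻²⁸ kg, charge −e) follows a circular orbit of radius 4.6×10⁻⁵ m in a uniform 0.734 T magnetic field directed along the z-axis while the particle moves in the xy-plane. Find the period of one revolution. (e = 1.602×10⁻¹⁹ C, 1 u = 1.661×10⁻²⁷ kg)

The cyclotron period depends only on m, q, B: T = 2πm/(|q|B).
T = 2π(1.883×10⁻²⁸)/((1.602×10⁻¹⁹)(0.734)) ≈ 1.01×10⁻⁸ s.

T ≈ 1.01×10⁻⁸ s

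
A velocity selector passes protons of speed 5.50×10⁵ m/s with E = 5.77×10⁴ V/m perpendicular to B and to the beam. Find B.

Balance of forces in the selector: qE = qvB ⇒ B = E/v.
B = 5.77×10⁴/5.50×10⁵ = 0.105 T.

B = 0.105 T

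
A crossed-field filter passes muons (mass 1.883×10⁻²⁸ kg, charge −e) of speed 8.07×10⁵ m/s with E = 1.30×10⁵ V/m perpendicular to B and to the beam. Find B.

B = 0.161 T

Balance of forces in the selector: qE = qvB ⇒ B = E/v.
B = 1.30×10⁵/8.07×10⁵ = 0.161 T.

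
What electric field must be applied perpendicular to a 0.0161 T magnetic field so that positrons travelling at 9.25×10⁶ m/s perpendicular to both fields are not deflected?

For straight-line motion qE = qvB, so E = vB.
E = 9.25×10⁶ × 0.0161 = 1.49×10⁵ V/m.

E = 1.49×10⁵ V/m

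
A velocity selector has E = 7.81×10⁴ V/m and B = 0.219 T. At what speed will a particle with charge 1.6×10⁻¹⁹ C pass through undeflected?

v = 3.57×10⁵ m/s

For undeflected motion the electric and magnetic forces balance: qE = qvB.
v = E/B = 7.81×10⁴/0.219 = 3.57×10⁵ m/s.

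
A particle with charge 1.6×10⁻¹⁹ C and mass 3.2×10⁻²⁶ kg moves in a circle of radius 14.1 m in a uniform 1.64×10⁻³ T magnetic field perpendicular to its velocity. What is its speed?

From |q|vB = mv²/r, v = |q|Br/m.
v = (1.6×10⁻¹⁹)(1.64×10⁻³)(14.1)/3.2×10⁻²⁶ ≈ 1.16×10⁵ m/s.

v ≈ 1.16×10⁵ m/s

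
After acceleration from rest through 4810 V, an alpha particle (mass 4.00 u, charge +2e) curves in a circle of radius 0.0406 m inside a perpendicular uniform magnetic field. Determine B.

B ≈ 0.348 T

v = √(2|q|V/m) = √(2·3.204×10⁻¹⁹·4810/6.644×10⁻²⁷) ≈ 6.811×10⁵ m/s.
B = mv/(|q|r) = (6.644×10⁻²⁷)(6.811×10⁵)/((3.204×10⁻¹⁹)(0.0406)) ≈ 0.348 T.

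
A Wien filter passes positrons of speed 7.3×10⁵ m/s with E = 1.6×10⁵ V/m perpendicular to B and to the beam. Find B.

B = 0.22 T

Balance of forces in the selector: qE = qvB ⇒ B = E/v.
B = 1.6×10⁵/7.3×10⁵ = 0.22 T.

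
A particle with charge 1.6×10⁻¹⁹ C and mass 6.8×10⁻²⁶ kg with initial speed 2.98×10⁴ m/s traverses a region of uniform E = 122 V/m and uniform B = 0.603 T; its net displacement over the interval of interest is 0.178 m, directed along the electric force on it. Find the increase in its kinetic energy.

ΔKE ≈ 3.47×10⁻¹⁸ J

The magnetic force is always ⟂ v and does no work; only the electric force changes KE.
ΔKE = F_E · d = |q|E d = (1.6×10⁻¹⁹)(122)(0.178) ≈ 3.47×10⁻¹⁸ J.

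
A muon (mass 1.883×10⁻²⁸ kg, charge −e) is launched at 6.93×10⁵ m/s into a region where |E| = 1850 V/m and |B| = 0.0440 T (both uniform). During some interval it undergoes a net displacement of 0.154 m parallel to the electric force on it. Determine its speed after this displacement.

B does no work; ΔKE = |q|E d.
½mv_f² = ½mv₀² + |q|Ed = ½(1.883×10⁻²⁸)(6.93×10⁵)² + (1.602×10⁻¹⁹)(1850)(0.154) ≈ 4.522×10⁻¹⁷ J + 4.564×10⁻¹⁷ J ≈ 9.086×10⁻¹⁷ J.
v_f = √(2·9.086×10⁻¹⁷/1.883×10⁻²⁸) ≈ 9.82×10⁵ m/s.

v_f ≈ 9.82×10⁵ m/s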